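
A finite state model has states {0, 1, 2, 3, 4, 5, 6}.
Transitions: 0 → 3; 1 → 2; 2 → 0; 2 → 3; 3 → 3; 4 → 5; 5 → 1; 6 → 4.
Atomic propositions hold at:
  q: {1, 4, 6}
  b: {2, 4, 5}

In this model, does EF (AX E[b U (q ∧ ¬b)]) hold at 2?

No

Sat(¬b) = {0, 1, 3, 6}
Sat(q ∧ ¬b) = {1, 6}
E[b U (q ∧ ¬b)]: least fixpoint, start Z0 = Sat((q ∧ ¬b)) = {1, 6}, add states in Sat(b) with some successor in Z. Z1 = {1, 5, 6}; Z2 = {1, 4, 5, 6}; fixed.
Sat(E[b U (q ∧ ¬b)]) = {1, 4, 5, 6}
Sat(AX E[b U (q ∧ ¬b)]) = {s : every successor in {1, 4, 5, 6}} = {4, 5, 6}
EF (AX E[b U (q ∧ ¬b)]): least fixpoint, start Z0 = {4, 5, 6}, add states with some successor in Z. Already a fixed point.
Sat(EF (AX E[b U (q ∧ ¬b)])) = {4, 5, 6}
2 ∉ Sat(EF (AX E[b U (q ∧ ¬b)])) = {4, 5, 6}, so the formula does not hold at 2.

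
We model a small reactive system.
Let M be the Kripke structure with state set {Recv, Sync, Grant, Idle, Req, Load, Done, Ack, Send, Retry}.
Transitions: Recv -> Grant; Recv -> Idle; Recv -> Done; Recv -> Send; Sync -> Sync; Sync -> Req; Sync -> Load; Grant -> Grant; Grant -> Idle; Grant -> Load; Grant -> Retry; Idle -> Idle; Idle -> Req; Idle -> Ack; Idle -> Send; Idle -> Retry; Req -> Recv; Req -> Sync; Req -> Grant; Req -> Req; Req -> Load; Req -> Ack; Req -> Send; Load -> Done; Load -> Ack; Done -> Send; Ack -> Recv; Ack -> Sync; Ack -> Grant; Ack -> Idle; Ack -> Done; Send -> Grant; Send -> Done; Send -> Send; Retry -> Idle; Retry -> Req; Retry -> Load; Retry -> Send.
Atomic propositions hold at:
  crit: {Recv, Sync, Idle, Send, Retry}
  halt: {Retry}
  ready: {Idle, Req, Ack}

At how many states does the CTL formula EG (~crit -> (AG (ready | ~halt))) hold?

5

Sat(~crit) = {Grant, Req, Load, Done, Ack}
Sat(~halt) = {Recv, Sync, Grant, Idle, Req, Load, Done, Ack, Send}
Sat(ready | ~halt) = {Recv, Sync, Grant, Idle, Req, Load, Done, Ack, Send}
AG (ready | ~halt): greatest fixpoint, start Z0 = {Recv, Sync, Grant, Idle, Req, Load, Done, Ack, Send}, keep only states in Sat with every successor in Z. Z1 = {Recv, Sync, Req, Load, Done, Ack, Send}; Z2 = {Sync, Load, Done}; Z3 = ∅; fixed.
Sat(AG (ready | ~halt)) = ∅
Sat(~crit -> (AG (ready | ~halt))) = {Recv, Sync, Idle, Send, Retry}
EG (~crit -> (AG (ready | ~halt))): greatest fixpoint, start Z0 = {Recv, Sync, Idle, Send, Retry}, keep only states in Sat with some successor in Z. Already a fixed point.
Sat(EG (~crit -> (AG (ready | ~halt)))) = {Recv, Sync, Idle, Send, Retry}
|Sat(EG (~crit -> (AG (ready | ~halt))))| = |{Recv, Sync, Idle, Send, Retry}| = 5.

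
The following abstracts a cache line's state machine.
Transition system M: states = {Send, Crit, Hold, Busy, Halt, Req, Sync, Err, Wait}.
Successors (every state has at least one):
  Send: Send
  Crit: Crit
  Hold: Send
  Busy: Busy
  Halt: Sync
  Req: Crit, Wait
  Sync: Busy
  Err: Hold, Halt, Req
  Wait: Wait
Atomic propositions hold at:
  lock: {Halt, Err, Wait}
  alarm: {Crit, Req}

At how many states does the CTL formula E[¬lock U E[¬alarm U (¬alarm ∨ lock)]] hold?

Sat(¬lock) = {Send, Crit, Hold, Busy, Req, Sync}
Sat(¬alarm) = {Send, Hold, Busy, Halt, Sync, Err, Wait}
Sat(¬alarm ∨ lock) = {Send, Hold, Busy, Halt, Sync, Err, Wait}
E[¬alarm U (¬alarm ∨ lock)]: least fixpoint, start Z0 = Sat((¬alarm ∨ lock)) = {Send, Hold, Busy, Halt, Sync, Err, Wait}, add states in Sat(¬alarm) with some successor in Z. Already a fixed point.
Sat(E[¬alarm U (¬alarm ∨ lock)]) = {Send, Hold, Busy, Halt, Sync, Err, Wait}
E[¬lock U E[¬alarm U (¬alarm ∨ lock)]]: least fixpoint, start Z0 = Sat(E[¬alarm U (¬alarm ∨ lock)]) = {Send, Hold, Busy, Halt, Sync, Err, Wait}, add states in Sat(¬lock) with some successor in Z. Z1 = {Send, Hold, Busy, Halt, Req, Sync, Err, Wait}; fixed.
Sat(E[¬lock U E[¬alarm U (¬alarm ∨ lock)]]) = {Send, Hold, Busy, Halt, Req, Sync, Err, Wait}
|Sat(E[¬lock U E[¬alarm U (¬alarm ∨ lock)]])| = |{Send, Hold, Busy, Halt, Req, Sync, Err, Wait}| = 8.

8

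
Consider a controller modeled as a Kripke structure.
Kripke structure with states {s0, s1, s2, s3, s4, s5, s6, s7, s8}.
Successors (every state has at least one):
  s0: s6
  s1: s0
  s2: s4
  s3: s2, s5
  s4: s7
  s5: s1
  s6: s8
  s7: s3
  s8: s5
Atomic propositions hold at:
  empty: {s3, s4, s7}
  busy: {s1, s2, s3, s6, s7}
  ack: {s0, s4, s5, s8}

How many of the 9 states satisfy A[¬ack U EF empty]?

4

Sat(¬ack) = {s1, s2, s3, s6, s7}
EF empty: least fixpoint, start Z0 = {s3, s4, s7}, add states with some successor in Z. Z1 = {s2, s3, s4, s7}; fixed.
Sat(EF empty) = {s2, s3, s4, s7}
A[¬ack U EF empty]: least fixpoint, start Z0 = Sat(EF empty) = {s2, s3, s4, s7}, add states in Sat(¬ack) with every successor in Z. Already a fixed point.
Sat(A[¬ack U EF empty]) = {s2, s3, s4, s7}
|Sat(A[¬ack U EF empty])| = |{s2, s3, s4, s7}| = 4.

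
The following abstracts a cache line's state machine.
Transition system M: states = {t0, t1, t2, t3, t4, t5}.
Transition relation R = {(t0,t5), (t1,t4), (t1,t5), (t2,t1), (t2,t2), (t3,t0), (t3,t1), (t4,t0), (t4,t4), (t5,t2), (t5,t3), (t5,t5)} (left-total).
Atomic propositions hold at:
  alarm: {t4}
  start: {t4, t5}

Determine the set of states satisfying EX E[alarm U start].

{t0, t1, t4, t5}

E[alarm U start]: least fixpoint, start Z0 = Sat(start) = {t4, t5}, add states in Sat(alarm) with some successor in Z. Already a fixed point.
Sat(E[alarm U start]) = {t4, t5}
Sat(EX E[alarm U start]) = {s : some successor in {t4, t5}} = {t0, t1, t4, t5}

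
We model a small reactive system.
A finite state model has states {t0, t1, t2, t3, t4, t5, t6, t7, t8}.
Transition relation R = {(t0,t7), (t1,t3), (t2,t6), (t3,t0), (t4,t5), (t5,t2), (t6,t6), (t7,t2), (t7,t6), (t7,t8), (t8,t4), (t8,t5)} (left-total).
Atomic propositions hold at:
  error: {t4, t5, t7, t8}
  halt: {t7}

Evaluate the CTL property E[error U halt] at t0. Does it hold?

E[error U halt]: least fixpoint, start Z0 = Sat(halt) = {t7}, add states in Sat(error) with some successor in Z. Already a fixed point.
Sat(E[error U halt]) = {t7}
t0 ∉ Sat(E[error U halt]) = {t7}, so the formula does not hold at t0.

No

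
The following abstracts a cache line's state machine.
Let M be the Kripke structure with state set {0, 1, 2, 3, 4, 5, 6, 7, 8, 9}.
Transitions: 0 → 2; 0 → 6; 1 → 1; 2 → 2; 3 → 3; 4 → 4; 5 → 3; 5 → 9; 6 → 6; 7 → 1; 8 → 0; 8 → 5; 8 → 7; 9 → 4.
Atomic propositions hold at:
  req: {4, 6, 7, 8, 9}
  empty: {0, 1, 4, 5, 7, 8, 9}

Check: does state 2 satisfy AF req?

AF req: least fixpoint, start Z0 = {4, 6, 7, 8, 9}, add states with every successor in Z. Already a fixed point.
Sat(AF req) = {4, 6, 7, 8, 9}
2 ∉ Sat(AF req) = {4, 6, 7, 8, 9}, so the formula does not hold at 2.

No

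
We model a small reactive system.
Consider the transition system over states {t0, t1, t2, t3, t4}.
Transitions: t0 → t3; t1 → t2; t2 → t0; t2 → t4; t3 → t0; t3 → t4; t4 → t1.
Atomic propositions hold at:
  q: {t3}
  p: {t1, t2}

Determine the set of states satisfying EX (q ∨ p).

Sat(q ∨ p) = {t1, t2, t3}
Sat(EX (q ∨ p)) = {s : some successor in {t1, t2, t3}} = {t0, t1, t4}

{t0, t1, t4}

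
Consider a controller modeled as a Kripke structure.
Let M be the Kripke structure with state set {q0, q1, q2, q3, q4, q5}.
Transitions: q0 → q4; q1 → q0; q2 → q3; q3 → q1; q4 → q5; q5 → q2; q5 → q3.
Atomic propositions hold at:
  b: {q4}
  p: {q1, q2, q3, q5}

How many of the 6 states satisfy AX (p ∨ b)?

Sat(p ∨ b) = {q1, q2, q3, q4, q5}
Sat(AX (p ∨ b)) = {s : every successor in {q1, q2, q3, q4, q5}} = {q0, q2, q3, q4, q5}
|Sat(AX (p ∨ b))| = |{q0, q2, q3, q4, q5}| = 5.

5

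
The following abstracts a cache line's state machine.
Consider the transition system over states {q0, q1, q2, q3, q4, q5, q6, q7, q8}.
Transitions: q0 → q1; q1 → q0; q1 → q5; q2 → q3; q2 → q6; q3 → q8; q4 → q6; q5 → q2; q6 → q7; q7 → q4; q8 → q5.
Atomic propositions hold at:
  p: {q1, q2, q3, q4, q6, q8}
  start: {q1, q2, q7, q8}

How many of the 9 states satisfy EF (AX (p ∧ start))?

6

Sat(p ∧ start) = {q1, q2, q8}
Sat(AX (p ∧ start)) = {s : every successor in {q1, q2, q8}} = {q0, q3, q5}
EF (AX (p ∧ start)): least fixpoint, start Z0 = {q0, q3, q5}, add states with some successor in Z. Z1 = {q0, q1, q2, q3, q5, q8}; fixed.
Sat(EF (AX (p ∧ start))) = {q0, q1, q2, q3, q5, q8}
|Sat(EF (AX (p ∧ start)))| = |{q0, q1, q2, q3, q5, q8}| = 6.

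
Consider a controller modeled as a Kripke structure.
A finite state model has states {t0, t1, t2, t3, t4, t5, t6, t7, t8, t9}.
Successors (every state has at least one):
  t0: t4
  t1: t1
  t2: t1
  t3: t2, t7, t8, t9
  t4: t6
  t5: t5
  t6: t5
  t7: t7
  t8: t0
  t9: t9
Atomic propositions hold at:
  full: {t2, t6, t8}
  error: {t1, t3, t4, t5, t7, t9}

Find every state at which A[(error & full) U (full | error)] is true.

{t1, t2, t3, t4, t5, t6, t7, t8, t9}

Sat(error & full) = ∅
Sat(full | error) = {t1, t2, t3, t4, t5, t6, t7, t8, t9}
A[(error & full) U (full | error)]: least fixpoint, start Z0 = Sat((full | error)) = {t1, t2, t3, t4, t5, t6, t7, t8, t9}, add states in Sat(error & full) with every successor in Z. Already a fixed point.
Sat(A[(error & full) U (full | error)]) = {t1, t2, t3, t4, t5, t6, t7, t8, t9}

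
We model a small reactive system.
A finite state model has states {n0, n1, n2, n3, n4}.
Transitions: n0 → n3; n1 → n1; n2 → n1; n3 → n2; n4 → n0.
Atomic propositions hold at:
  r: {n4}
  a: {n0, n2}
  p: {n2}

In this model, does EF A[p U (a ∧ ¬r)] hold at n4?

Yes

Sat(¬r) = {n0, n1, n2, n3}
Sat(a ∧ ¬r) = {n0, n2}
A[p U (a ∧ ¬r)]: least fixpoint, start Z0 = Sat((a ∧ ¬r)) = {n0, n2}, add states in Sat(p) with every successor in Z. Already a fixed point.
Sat(A[p U (a ∧ ¬r)]) = {n0, n2}
EF A[p U (a ∧ ¬r)]: least fixpoint, start Z0 = {n0, n2}, add states with some successor in Z. Z1 = {n0, n2, n3, n4}; fixed.
Sat(EF A[p U (a ∧ ¬r)]) = {n0, n2, n3, n4}
n4 ∈ Sat(EF A[p U (a ∧ ¬r)]) = {n0, n2, n3, n4}, so the formula holds at n4.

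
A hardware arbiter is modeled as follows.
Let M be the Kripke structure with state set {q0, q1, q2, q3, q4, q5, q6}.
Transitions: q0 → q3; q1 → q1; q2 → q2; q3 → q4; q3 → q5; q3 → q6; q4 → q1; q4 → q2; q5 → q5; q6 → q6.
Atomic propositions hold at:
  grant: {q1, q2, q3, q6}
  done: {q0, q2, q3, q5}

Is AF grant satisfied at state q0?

Yes

AF grant: least fixpoint, start Z0 = {q1, q2, q3, q6}, add states with every successor in Z. Z1 = {q0, q1, q2, q3, q4, q6}; fixed.
Sat(AF grant) = {q0, q1, q2, q3, q4, q6}
q0 ∈ Sat(AF grant) = {q0, q1, q2, q3, q4, q6}, so the formula holds at q0.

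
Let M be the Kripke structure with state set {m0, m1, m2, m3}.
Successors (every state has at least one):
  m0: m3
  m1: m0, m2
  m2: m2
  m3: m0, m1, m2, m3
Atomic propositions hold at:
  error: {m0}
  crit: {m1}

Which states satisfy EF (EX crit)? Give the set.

{m0, m1, m3}

Sat(EX crit) = {s : some successor in {m1}} = {m3}
EF (EX crit): least fixpoint, start Z0 = {m3}, add states with some successor in Z. Z1 = {m0, m3}; Z2 = {m0, m1, m3}; fixed.
Sat(EF (EX crit)) = {m0, m1, m3}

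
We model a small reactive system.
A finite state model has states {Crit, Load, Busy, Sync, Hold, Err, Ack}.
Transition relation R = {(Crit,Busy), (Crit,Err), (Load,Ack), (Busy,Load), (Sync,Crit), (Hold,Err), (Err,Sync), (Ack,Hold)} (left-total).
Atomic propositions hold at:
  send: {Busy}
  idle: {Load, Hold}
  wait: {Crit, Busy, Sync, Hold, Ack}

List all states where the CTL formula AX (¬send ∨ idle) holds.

Sat(¬send) = {Crit, Load, Sync, Hold, Err, Ack}
Sat(¬send ∨ idle) = {Crit, Load, Sync, Hold, Err, Ack}
Sat(AX (¬send ∨ idle)) = {s : every successor in {Crit, Load, Sync, Hold, Err, Ack}} = {Load, Busy, Sync, Hold, Err, Ack}

{Load, Busy, Sync, Hold, Err, Ack}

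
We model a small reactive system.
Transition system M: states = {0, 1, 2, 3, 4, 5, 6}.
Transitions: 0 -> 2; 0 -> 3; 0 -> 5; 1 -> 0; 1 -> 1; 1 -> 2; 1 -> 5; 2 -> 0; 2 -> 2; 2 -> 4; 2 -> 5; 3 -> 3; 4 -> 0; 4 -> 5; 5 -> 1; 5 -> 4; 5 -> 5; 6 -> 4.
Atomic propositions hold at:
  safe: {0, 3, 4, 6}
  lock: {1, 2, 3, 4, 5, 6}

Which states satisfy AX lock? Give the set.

Sat(AX lock) = {s : every successor in {1, 2, 3, 4, 5, 6}} = {0, 3, 5, 6}

{0, 3, 5, 6}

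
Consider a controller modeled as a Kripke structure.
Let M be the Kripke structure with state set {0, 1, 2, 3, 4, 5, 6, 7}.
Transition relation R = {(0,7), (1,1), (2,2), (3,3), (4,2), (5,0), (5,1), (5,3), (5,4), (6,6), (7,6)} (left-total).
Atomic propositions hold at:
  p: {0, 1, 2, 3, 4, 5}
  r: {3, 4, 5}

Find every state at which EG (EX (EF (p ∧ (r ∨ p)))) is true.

Sat(r ∨ p) = {0, 1, 2, 3, 4, 5}
Sat(p ∧ (r ∨ p)) = {0, 1, 2, 3, 4, 5}
EF (p ∧ (r ∨ p)): least fixpoint, start Z0 = {0, 1, 2, 3, 4, 5}, add states with some successor in Z. Already a fixed point.
Sat(EF (p ∧ (r ∨ p))) = {0, 1, 2, 3, 4, 5}
Sat(EX (EF (p ∧ (r ∨ p)))) = {s : some successor in {0, 1, 2, 3, 4, 5}} = {1, 2, 3, 4, 5}
EG (EX (EF (p ∧ (r ∨ p)))): greatest fixpoint, start Z0 = {1, 2, 3, 4, 5}, keep only states in Sat with some successor in Z. Already a fixed point.
Sat(EG (EX (EF (p ∧ (r ∨ p))))) = {1, 2, 3, 4, 5}

{1, 2, 3, 4, 5}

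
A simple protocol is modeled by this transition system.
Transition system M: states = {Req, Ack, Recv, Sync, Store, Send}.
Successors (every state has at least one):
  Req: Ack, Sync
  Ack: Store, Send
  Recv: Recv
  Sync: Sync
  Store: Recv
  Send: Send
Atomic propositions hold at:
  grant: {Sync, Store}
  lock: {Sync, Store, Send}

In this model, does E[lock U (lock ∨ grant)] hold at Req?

Sat(lock ∨ grant) = {Sync, Store, Send}
E[lock U (lock ∨ grant)]: least fixpoint, start Z0 = Sat((lock ∨ grant)) = {Sync, Store, Send}, add states in Sat(lock) with some successor in Z. Already a fixed point.
Sat(E[lock U (lock ∨ grant)]) = {Sync, Store, Send}
Req ∉ Sat(E[lock U (lock ∨ grant)]) = {Sync, Store, Send}, so the formula does not hold at Req.

No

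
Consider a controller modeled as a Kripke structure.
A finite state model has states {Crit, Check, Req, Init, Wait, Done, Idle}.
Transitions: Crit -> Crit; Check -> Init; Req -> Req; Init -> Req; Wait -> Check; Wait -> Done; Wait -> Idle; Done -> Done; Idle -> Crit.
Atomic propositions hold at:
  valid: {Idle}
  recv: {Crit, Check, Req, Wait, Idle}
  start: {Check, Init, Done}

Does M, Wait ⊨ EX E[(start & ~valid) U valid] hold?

Sat(~valid) = {Crit, Check, Req, Init, Wait, Done}
Sat(start & ~valid) = {Check, Init, Done}
E[(start & ~valid) U valid]: least fixpoint, start Z0 = Sat(valid) = {Idle}, add states in Sat(start & ~valid) with some successor in Z. Already a fixed point.
Sat(E[(start & ~valid) U valid]) = {Idle}
Sat(EX E[(start & ~valid) U valid]) = {s : some successor in {Idle}} = {Wait}
Wait ∈ Sat(EX E[(start & ~valid) U valid]) = {Wait}, so the formula holds at Wait.

Yes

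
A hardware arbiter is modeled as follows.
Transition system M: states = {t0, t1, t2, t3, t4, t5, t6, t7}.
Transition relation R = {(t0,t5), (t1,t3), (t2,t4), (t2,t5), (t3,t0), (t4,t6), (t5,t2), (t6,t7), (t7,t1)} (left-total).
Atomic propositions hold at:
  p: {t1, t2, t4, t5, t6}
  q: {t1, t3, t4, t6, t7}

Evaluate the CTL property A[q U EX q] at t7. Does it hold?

Sat(EX q) = {s : some successor in {t1, t3, t4, t6, t7}} = {t1, t2, t4, t6, t7}
A[q U EX q]: least fixpoint, start Z0 = Sat(EX q) = {t1, t2, t4, t6, t7}, add states in Sat(q) with every successor in Z. Already a fixed point.
Sat(A[q U EX q]) = {t1, t2, t4, t6, t7}
t7 ∈ Sat(A[q U EX q]) = {t1, t2, t4, t6, t7}, so the formula holds at t7.

Yes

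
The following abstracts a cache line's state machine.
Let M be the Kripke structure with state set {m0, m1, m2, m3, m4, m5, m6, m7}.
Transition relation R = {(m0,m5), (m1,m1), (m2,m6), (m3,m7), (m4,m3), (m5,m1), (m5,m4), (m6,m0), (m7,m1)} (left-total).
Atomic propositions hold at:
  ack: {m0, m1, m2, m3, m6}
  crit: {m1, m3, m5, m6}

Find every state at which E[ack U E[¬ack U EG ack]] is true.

{m0, m1, m2, m3, m5, m6, m7}

Sat(¬ack) = {m4, m5, m7}
EG ack: greatest fixpoint, start Z0 = {m0, m1, m2, m3, m6}, keep only states in Sat with some successor in Z. Z1 = {m1, m2, m6}; Z2 = {m1, m2}; Z3 = {m1}; fixed.
Sat(EG ack) = {m1}
E[¬ack U EG ack]: least fixpoint, start Z0 = Sat(EG ack) = {m1}, add states in Sat(¬ack) with some successor in Z. Z1 = {m1, m5, m7}; fixed.
Sat(E[¬ack U EG ack]) = {m1, m5, m7}
E[ack U E[¬ack U EG ack]]: least fixpoint, start Z0 = Sat(E[¬ack U EG ack]) = {m1, m5, m7}, add states in Sat(ack) with some successor in Z. Z1 = {m0, m1, m3, m5, m7}; Z2 = {m0, m1, m3, m5, m6, m7}; Z3 = {m0, m1, m2, m3, m5, m6, m7}; fixed.
Sat(E[ack U E[¬ack U EG ack]]) = {m0, m1, m2, m3, m5, m6, m7}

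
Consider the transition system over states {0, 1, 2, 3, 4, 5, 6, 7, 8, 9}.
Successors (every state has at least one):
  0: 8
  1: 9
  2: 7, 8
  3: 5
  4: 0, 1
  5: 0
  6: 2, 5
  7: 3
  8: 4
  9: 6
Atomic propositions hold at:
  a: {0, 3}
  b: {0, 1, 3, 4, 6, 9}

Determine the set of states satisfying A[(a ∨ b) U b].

Sat(a ∨ b) = {0, 1, 3, 4, 6, 9}
A[(a ∨ b) U b]: least fixpoint, start Z0 = Sat(b) = {0, 1, 3, 4, 6, 9}, add states in Sat(a ∨ b) with every successor in Z. Already a fixed point.
Sat(A[(a ∨ b) U b]) = {0, 1, 3, 4, 6, 9}

{0, 1, 3, 4, 6, 9}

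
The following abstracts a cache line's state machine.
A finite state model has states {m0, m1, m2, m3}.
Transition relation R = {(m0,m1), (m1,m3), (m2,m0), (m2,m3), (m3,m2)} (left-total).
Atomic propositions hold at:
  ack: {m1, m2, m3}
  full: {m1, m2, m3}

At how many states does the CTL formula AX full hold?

Sat(AX full) = {s : every successor in {m1, m2, m3}} = {m0, m1, m3}
|Sat(AX full)| = |{m0, m1, m3}| = 3.

3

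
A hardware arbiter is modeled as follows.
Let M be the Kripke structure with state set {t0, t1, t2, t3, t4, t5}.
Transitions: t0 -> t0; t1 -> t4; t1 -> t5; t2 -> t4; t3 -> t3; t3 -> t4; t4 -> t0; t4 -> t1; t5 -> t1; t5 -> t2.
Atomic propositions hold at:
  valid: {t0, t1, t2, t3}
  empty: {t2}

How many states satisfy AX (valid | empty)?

3

Sat(valid | empty) = {t0, t1, t2, t3}
Sat(AX (valid | empty)) = {s : every successor in {t0, t1, t2, t3}} = {t0, t4, t5}
|Sat(AX (valid | empty))| = |{t0, t4, t5}| = 3.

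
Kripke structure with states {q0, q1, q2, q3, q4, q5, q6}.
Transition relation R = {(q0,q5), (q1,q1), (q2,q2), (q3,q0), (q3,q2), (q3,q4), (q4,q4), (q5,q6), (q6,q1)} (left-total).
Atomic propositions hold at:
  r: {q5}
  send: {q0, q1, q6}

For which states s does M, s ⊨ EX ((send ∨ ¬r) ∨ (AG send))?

Sat(¬r) = {q0, q1, q2, q3, q4, q6}
Sat(send ∨ ¬r) = {q0, q1, q2, q3, q4, q6}
AG send: greatest fixpoint, start Z0 = {q0, q1, q6}, keep only states in Sat with every successor in Z. Z1 = {q1, q6}; fixed.
Sat(AG send) = {q1, q6}
Sat((send ∨ ¬r) ∨ (AG send)) = {q0, q1, q2, q3, q4, q6}
Sat(EX ((send ∨ ¬r) ∨ (AG send))) = {s : some successor in {q0, q1, q2, q3, q4, q6}} = {q1, q2, q3, q4, q5, q6}

{q1, q2, q3, q4, q5, q6}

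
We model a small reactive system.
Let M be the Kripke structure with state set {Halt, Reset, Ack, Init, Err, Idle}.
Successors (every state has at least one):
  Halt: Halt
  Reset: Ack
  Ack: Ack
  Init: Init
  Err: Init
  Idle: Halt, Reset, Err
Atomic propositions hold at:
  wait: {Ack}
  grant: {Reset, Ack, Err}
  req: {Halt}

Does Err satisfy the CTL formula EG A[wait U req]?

A[wait U req]: least fixpoint, start Z0 = Sat(req) = {Halt}, add states in Sat(wait) with every successor in Z. Already a fixed point.
Sat(A[wait U req]) = {Halt}
EG A[wait U req]: greatest fixpoint, start Z0 = {Halt}, keep only states in Sat with some successor in Z. Already a fixed point.
Sat(EG A[wait U req]) = {Halt}
Err ∉ Sat(EG A[wait U req]) = {Halt}, so the formula does not hold at Err.

No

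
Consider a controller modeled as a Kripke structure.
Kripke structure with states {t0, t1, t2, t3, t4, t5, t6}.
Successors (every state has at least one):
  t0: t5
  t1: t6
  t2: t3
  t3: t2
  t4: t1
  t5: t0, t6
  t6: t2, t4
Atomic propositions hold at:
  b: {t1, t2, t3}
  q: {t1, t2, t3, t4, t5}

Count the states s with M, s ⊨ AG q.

AG q: greatest fixpoint, start Z0 = {t1, t2, t3, t4, t5}, keep only states in Sat with every successor in Z. Z1 = {t2, t3, t4}; Z2 = {t2, t3}; fixed.
Sat(AG q) = {t2, t3}
|Sat(AG q)| = |{t2, t3}| = 2.

2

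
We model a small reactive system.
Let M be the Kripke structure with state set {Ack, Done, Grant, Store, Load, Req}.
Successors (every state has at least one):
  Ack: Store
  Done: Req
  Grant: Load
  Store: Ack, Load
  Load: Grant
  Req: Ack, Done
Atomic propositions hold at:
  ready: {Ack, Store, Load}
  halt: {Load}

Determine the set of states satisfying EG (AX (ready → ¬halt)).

{Done, Req}

Sat(¬halt) = {Ack, Done, Grant, Store, Req}
Sat(ready → ¬halt) = {Ack, Done, Grant, Store, Req}
Sat(AX (ready → ¬halt)) = {s : every successor in {Ack, Done, Grant, Store, Req}} = {Ack, Done, Load, Req}
EG (AX (ready → ¬halt)): greatest fixpoint, start Z0 = {Ack, Done, Load, Req}, keep only states in Sat with some successor in Z. Z1 = {Done, Req}; fixed.
Sat(EG (AX (ready → ¬halt))) = {Done, Req}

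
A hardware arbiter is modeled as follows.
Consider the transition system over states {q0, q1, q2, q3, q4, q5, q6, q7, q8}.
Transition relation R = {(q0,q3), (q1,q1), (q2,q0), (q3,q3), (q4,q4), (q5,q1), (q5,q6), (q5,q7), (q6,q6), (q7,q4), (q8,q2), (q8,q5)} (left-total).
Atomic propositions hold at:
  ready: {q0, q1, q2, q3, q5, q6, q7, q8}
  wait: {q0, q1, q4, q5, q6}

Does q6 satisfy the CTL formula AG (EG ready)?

EG ready: greatest fixpoint, start Z0 = {q0, q1, q2, q3, q5, q6, q7, q8}, keep only states in Sat with some successor in Z. Z1 = {q0, q1, q2, q3, q5, q6, q8}; fixed.
Sat(EG ready) = {q0, q1, q2, q3, q5, q6, q8}
AG (EG ready): greatest fixpoint, start Z0 = {q0, q1, q2, q3, q5, q6, q8}, keep only states in Sat with every successor in Z. Z1 = {q0, q1, q2, q3, q6, q8}; Z2 = {q0, q1, q2, q3, q6}; fixed.
Sat(AG (EG ready)) = {q0, q1, q2, q3, q6}
q6 ∈ Sat(AG (EG ready)) = {q0, q1, q2, q3, q6}, so the formula holds at q6.

Yes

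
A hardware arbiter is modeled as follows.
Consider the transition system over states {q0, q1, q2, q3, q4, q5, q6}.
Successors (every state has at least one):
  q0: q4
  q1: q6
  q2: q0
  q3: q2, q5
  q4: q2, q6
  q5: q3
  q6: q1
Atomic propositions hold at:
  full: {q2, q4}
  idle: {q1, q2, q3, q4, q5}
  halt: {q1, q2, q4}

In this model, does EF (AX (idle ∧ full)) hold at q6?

Sat(idle ∧ full) = {q2, q4}
Sat(AX (idle ∧ full)) = {s : every successor in {q2, q4}} = {q0}
EF (AX (idle ∧ full)): least fixpoint, start Z0 = {q0}, add states with some successor in Z. Z1 = {q0, q2}; Z2 = {q0, q2, q3, q4}; Z3 = {q0, q2, q3, q4, q5}; fixed.
Sat(EF (AX (idle ∧ full))) = {q0, q2, q3, q4, q5}
q6 ∉ Sat(EF (AX (idle ∧ full))) = {q0, q2, q3, q4, q5}, so the formula does not hold at q6.

No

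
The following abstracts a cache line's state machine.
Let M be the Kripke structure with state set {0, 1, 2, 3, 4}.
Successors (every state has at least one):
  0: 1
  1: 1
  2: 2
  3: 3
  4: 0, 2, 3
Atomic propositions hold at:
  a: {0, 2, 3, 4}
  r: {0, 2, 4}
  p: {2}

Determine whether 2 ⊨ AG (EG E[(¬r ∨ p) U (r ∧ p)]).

Sat(¬r) = {1, 3}
Sat(¬r ∨ p) = {1, 2, 3}
Sat(r ∧ p) = {2}
E[(¬r ∨ p) U (r ∧ p)]: least fixpoint, start Z0 = Sat((r ∧ p)) = {2}, add states in Sat(¬r ∨ p) with some successor in Z. Already a fixed point.
Sat(E[(¬r ∨ p) U (r ∧ p)]) = {2}
EG E[(¬r ∨ p) U (r ∧ p)]: greatest fixpoint, start Z0 = {2}, keep only states in Sat with some successor in Z. Already a fixed point.
Sat(EG E[(¬r ∨ p) U (r ∧ p)]) = {2}
AG (EG E[(¬r ∨ p) U (r ∧ p)]): greatest fixpoint, start Z0 = {2}, keep only states in Sat with every successor in Z. Already a fixed point.
Sat(AG (EG E[(¬r ∨ p) U (r ∧ p)])) = {2}
2 ∈ Sat(AG (EG E[(¬r ∨ p) U (r ∧ p)])) = {2}, so the formula holds at 2.

Yes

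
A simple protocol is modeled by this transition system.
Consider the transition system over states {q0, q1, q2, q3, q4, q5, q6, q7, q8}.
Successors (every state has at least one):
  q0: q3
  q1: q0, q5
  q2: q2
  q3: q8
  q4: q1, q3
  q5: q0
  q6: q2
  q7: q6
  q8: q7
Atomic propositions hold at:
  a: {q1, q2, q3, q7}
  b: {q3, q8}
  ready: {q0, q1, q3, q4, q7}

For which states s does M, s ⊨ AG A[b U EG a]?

EG a: greatest fixpoint, start Z0 = {q1, q2, q3, q7}, keep only states in Sat with some successor in Z. Z1 = {q2}; fixed.
Sat(EG a) = {q2}
A[b U EG a]: least fixpoint, start Z0 = Sat(EG a) = {q2}, add states in Sat(b) with every successor in Z. Already a fixed point.
Sat(A[b U EG a]) = {q2}
AG A[b U EG a]: greatest fixpoint, start Z0 = {q2}, keep only states in Sat with every successor in Z. Already a fixed point.
Sat(AG A[b U EG a]) = {q2}

{q2}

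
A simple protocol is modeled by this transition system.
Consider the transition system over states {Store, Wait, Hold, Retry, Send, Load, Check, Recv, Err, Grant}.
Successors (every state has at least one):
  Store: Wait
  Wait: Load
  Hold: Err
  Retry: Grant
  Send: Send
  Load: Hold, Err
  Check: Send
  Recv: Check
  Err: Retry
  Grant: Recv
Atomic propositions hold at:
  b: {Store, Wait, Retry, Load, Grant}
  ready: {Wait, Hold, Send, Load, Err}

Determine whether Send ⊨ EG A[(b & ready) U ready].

Sat(b & ready) = {Wait, Load}
A[(b & ready) U ready]: least fixpoint, start Z0 = Sat(ready) = {Wait, Hold, Send, Load, Err}, add states in Sat(b & ready) with every successor in Z. Already a fixed point.
Sat(A[(b & ready) U ready]) = {Wait, Hold, Send, Load, Err}
EG A[(b & ready) U ready]: greatest fixpoint, start Z0 = {Wait, Hold, Send, Load, Err}, keep only states in Sat with some successor in Z. Z1 = {Wait, Hold, Send, Load}; Z2 = {Wait, Send, Load}; Z3 = {Wait, Send}; Z4 = {Send}; fixed.
Sat(EG A[(b & ready) U ready]) = {Send}
Send ∈ Sat(EG A[(b & ready) U ready]) = {Send}, so the formula holds at Send.

Yes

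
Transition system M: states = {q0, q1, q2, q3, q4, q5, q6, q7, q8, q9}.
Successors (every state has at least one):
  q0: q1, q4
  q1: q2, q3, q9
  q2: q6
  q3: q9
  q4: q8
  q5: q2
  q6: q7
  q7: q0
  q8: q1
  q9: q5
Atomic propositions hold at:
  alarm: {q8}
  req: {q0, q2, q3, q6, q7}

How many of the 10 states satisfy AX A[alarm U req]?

4

A[alarm U req]: least fixpoint, start Z0 = Sat(req) = {q0, q2, q3, q6, q7}, add states in Sat(alarm) with every successor in Z. Already a fixed point.
Sat(A[alarm U req]) = {q0, q2, q3, q6, q7}
Sat(AX A[alarm U req]) = {s : every successor in {q0, q2, q3, q6, q7}} = {q2, q5, q6, q7}
|Sat(AX A[alarm U req])| = |{q2, q5, q6, q7}| = 4.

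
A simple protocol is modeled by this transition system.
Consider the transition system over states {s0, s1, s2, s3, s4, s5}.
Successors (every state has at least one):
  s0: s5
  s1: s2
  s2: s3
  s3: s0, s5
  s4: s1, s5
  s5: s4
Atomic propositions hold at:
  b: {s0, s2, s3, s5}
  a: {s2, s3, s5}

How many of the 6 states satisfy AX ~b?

1

Sat(~b) = {s1, s4}
Sat(AX ~b) = {s : every successor in {s1, s4}} = {s5}
|Sat(AX ~b)| = |{s5}| = 1.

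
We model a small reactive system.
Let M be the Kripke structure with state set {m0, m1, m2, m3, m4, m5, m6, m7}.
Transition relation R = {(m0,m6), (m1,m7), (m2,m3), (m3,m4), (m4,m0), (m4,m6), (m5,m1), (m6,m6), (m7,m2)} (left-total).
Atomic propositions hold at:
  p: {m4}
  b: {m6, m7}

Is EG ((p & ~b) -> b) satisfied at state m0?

Yes

Sat(~b) = {m0, m1, m2, m3, m4, m5}
Sat(p & ~b) = {m4}
Sat((p & ~b) -> b) = {m0, m1, m2, m3, m5, m6, m7}
EG ((p & ~b) -> b): greatest fixpoint, start Z0 = {m0, m1, m2, m3, m5, m6, m7}, keep only states in Sat with some successor in Z. Z1 = {m0, m1, m2, m5, m6, m7}; Z2 = {m0, m1, m5, m6, m7}; Z3 = {m0, m1, m5, m6}; Z4 = {m0, m5, m6}; Z5 = {m0, m6}; fixed.
Sat(EG ((p & ~b) -> b)) = {m0, m6}
m0 ∈ Sat(EG ((p & ~b) -> b)) = {m0, m6}, so the formula holds at m0.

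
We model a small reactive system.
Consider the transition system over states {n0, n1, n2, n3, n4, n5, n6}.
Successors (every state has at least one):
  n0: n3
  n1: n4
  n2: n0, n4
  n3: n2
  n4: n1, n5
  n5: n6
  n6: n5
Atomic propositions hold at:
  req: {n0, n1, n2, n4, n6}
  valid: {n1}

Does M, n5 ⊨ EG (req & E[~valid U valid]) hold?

No

Sat(~valid) = {n0, n2, n3, n4, n5, n6}
E[~valid U valid]: least fixpoint, start Z0 = Sat(valid) = {n1}, add states in Sat(~valid) with some successor in Z. Z1 = {n1, n4}; Z2 = {n1, n2, n4}; Z3 = {n1, n2, n3, n4}; Z4 = {n0, n1, n2, n3, n4}; fixed.
Sat(E[~valid U valid]) = {n0, n1, n2, n3, n4}
Sat(req & E[~valid U valid]) = {n0, n1, n2, n4}
EG (req & E[~valid U valid]): greatest fixpoint, start Z0 = {n0, n1, n2, n4}, keep only states in Sat with some successor in Z. Z1 = {n1, n2, n4}; fixed.
Sat(EG (req & E[~valid U valid])) = {n1, n2, n4}
n5 ∉ Sat(EG (req & E[~valid U valid])) = {n1, n2, n4}, so the formula does not hold at n5.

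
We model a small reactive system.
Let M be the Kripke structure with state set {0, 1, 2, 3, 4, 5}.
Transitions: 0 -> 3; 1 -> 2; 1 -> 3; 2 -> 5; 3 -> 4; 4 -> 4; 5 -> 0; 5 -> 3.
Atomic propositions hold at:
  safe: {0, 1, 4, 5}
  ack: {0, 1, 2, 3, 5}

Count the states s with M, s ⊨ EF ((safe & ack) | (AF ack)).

5

Sat(safe & ack) = {0, 1, 5}
AF ack: least fixpoint, start Z0 = {0, 1, 2, 3, 5}, add states with every successor in Z. Already a fixed point.
Sat(AF ack) = {0, 1, 2, 3, 5}
Sat((safe & ack) | (AF ack)) = {0, 1, 2, 3, 5}
EF ((safe & ack) | (AF ack)): least fixpoint, start Z0 = {0, 1, 2, 3, 5}, add states with some successor in Z. Already a fixed point.
Sat(EF ((safe & ack) | (AF ack))) = {0, 1, 2, 3, 5}
|Sat(EF ((safe & ack) | (AF ack)))| = |{0, 1, 2, 3, 5}| = 5.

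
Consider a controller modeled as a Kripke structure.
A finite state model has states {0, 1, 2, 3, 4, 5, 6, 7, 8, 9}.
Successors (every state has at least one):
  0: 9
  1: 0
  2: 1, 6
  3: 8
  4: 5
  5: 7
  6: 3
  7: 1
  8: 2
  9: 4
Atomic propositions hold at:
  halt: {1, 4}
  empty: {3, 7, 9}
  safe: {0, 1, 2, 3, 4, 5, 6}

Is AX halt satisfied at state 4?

Sat(AX halt) = {s : every successor in {1, 4}} = {7, 9}
4 ∉ Sat(AX halt) = {7, 9}, so the formula does not hold at 4.

No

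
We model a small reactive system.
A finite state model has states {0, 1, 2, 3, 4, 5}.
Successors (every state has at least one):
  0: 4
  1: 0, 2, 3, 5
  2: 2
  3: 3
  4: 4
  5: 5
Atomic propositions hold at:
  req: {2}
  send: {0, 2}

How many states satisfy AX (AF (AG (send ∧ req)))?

Sat(send ∧ req) = {2}
AG (send ∧ req): greatest fixpoint, start Z0 = {2}, keep only states in Sat with every successor in Z. Already a fixed point.
Sat(AG (send ∧ req)) = {2}
AF (AG (send ∧ req)): least fixpoint, start Z0 = {2}, add states with every successor in Z. Already a fixed point.
Sat(AF (AG (send ∧ req))) = {2}
Sat(AX (AF (AG (send ∧ req)))) = {s : every successor in {2}} = {2}
|Sat(AX (AF (AG (send ∧ req))))| = |{2}| = 1.

1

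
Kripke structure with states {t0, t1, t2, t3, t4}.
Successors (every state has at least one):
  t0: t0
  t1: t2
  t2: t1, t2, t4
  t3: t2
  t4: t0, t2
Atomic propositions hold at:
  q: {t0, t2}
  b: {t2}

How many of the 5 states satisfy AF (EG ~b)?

2

Sat(~b) = {t0, t1, t3, t4}
EG ~b: greatest fixpoint, start Z0 = {t0, t1, t3, t4}, keep only states in Sat with some successor in Z. Z1 = {t0, t4}; fixed.
Sat(EG ~b) = {t0, t4}
AF (EG ~b): least fixpoint, start Z0 = {t0, t4}, add states with every successor in Z. Already a fixed point.
Sat(AF (EG ~b)) = {t0, t4}
|Sat(AF (EG ~b))| = |{t0, t4}| = 2.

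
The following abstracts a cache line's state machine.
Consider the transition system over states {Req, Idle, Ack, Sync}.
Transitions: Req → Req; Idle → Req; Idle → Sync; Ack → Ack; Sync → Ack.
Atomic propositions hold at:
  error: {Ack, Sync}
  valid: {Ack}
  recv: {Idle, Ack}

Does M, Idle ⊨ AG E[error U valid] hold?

E[error U valid]: least fixpoint, start Z0 = Sat(valid) = {Ack}, add states in Sat(error) with some successor in Z. Z1 = {Ack, Sync}; fixed.
Sat(E[error U valid]) = {Ack, Sync}
AG E[error U valid]: greatest fixpoint, start Z0 = {Ack, Sync}, keep only states in Sat with every successor in Z. Already a fixed point.
Sat(AG E[error U valid]) = {Ack, Sync}
Idle ∉ Sat(AG E[error U valid]) = {Ack, Sync}, so the formula does not hold at Idle.

No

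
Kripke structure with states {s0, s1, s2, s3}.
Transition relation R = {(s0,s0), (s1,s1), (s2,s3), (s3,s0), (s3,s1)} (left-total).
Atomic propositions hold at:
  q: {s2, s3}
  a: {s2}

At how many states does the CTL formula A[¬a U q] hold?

Sat(¬a) = {s0, s1, s3}
A[¬a U q]: least fixpoint, start Z0 = Sat(q) = {s2, s3}, add states in Sat(¬a) with every successor in Z. Already a fixed point.
Sat(A[¬a U q]) = {s2, s3}
|Sat(A[¬a U q])| = |{s2, s3}| = 2.

2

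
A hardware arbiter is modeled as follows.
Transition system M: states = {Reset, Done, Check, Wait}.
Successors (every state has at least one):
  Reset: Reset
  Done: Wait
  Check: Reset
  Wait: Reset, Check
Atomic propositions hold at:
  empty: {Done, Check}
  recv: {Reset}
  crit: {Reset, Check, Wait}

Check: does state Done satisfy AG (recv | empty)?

Sat(recv | empty) = {Reset, Done, Check}
AG (recv | empty): greatest fixpoint, start Z0 = {Reset, Done, Check}, keep only states in Sat with every successor in Z. Z1 = {Reset, Check}; fixed.
Sat(AG (recv | empty)) = {Reset, Check}
Done ∉ Sat(AG (recv | empty)) = {Reset, Check}, so the formula does not hold at Done.

No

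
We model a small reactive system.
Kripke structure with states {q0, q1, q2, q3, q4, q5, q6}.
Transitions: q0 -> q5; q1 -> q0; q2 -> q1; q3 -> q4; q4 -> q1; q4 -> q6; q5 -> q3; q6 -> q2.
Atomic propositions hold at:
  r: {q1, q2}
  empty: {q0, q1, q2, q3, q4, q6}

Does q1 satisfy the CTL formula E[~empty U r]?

Sat(~empty) = {q5}
E[~empty U r]: least fixpoint, start Z0 = Sat(r) = {q1, q2}, add states in Sat(~empty) with some successor in Z. Already a fixed point.
Sat(E[~empty U r]) = {q1, q2}
q1 ∈ Sat(E[~empty U r]) = {q1, q2}, so the formula holds at q1.

Yes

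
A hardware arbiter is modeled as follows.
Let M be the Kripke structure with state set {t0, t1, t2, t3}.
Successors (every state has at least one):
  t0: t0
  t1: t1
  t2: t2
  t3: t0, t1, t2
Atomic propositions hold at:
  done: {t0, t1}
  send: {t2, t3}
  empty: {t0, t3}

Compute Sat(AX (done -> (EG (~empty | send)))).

Sat(~empty) = {t1, t2}
Sat(~empty | send) = {t1, t2, t3}
EG (~empty | send): greatest fixpoint, start Z0 = {t1, t2, t3}, keep only states in Sat with some successor in Z. Already a fixed point.
Sat(EG (~empty | send)) = {t1, t2, t3}
Sat(done -> (EG (~empty | send))) = {t1, t2, t3}
Sat(AX (done -> (EG (~empty | send)))) = {s : every successor in {t1, t2, t3}} = {t1, t2}

{t1, t2}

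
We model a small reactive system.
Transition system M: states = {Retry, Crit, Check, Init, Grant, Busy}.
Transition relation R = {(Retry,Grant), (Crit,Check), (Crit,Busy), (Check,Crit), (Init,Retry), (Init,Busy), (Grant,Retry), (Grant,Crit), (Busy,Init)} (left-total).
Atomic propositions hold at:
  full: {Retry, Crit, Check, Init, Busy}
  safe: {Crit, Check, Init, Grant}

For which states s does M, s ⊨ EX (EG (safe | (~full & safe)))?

{Retry, Crit, Check, Grant}

Sat(~full) = {Grant}
Sat(~full & safe) = {Grant}
Sat(safe | (~full & safe)) = {Crit, Check, Init, Grant}
EG (safe | (~full & safe)): greatest fixpoint, start Z0 = {Crit, Check, Init, Grant}, keep only states in Sat with some successor in Z. Z1 = {Crit, Check, Grant}; fixed.
Sat(EG (safe | (~full & safe))) = {Crit, Check, Grant}
Sat(EX (EG (safe | (~full & safe)))) = {s : some successor in {Crit, Check, Grant}} = {Retry, Crit, Check, Grant}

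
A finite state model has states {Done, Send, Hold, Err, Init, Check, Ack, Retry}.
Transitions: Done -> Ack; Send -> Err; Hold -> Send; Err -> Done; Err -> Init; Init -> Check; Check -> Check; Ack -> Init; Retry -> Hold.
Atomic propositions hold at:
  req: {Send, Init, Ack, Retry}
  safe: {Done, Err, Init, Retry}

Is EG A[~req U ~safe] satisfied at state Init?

Sat(~req) = {Done, Hold, Err, Check}
Sat(~safe) = {Send, Hold, Check, Ack}
A[~req U ~safe]: least fixpoint, start Z0 = Sat(~safe) = {Send, Hold, Check, Ack}, add states in Sat(~req) with every successor in Z. Z1 = {Done, Send, Hold, Check, Ack}; fixed.
Sat(A[~req U ~safe]) = {Done, Send, Hold, Check, Ack}
EG A[~req U ~safe]: greatest fixpoint, start Z0 = {Done, Send, Hold, Check, Ack}, keep only states in Sat with some successor in Z. Z1 = {Done, Hold, Check}; Z2 = {Check}; fixed.
Sat(EG A[~req U ~safe]) = {Check}
Init ∉ Sat(EG A[~req U ~safe]) = {Check}, so the formula does not hold at Init.

No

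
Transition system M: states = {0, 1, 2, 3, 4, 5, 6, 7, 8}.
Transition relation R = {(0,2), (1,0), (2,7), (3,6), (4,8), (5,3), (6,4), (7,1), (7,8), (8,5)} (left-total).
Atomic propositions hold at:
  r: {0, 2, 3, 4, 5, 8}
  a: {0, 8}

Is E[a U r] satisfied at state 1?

E[a U r]: least fixpoint, start Z0 = Sat(r) = {0, 2, 3, 4, 5, 8}, add states in Sat(a) with some successor in Z. Already a fixed point.
Sat(E[a U r]) = {0, 2, 3, 4, 5, 8}
1 ∉ Sat(E[a U r]) = {0, 2, 3, 4, 5, 8}, so the formula does not hold at 1.

No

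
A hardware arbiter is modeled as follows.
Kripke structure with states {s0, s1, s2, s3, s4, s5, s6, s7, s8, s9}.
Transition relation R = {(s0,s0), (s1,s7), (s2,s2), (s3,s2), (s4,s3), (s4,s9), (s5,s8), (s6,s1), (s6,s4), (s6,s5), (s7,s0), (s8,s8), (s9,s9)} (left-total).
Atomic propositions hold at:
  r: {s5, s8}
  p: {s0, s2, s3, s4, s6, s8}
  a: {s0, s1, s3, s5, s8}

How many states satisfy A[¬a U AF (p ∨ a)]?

9

Sat(¬a) = {s2, s4, s6, s7, s9}
Sat(p ∨ a) = {s0, s1, s2, s3, s4, s5, s6, s8}
AF (p ∨ a): least fixpoint, start Z0 = {s0, s1, s2, s3, s4, s5, s6, s8}, add states with every successor in Z. Z1 = {s0, s1, s2, s3, s4, s5, s6, s7, s8}; fixed.
Sat(AF (p ∨ a)) = {s0, s1, s2, s3, s4, s5, s6, s7, s8}
A[¬a U AF (p ∨ a)]: least fixpoint, start Z0 = Sat(AF (p ∨ a)) = {s0, s1, s2, s3, s4, s5, s6, s7, s8}, add states in Sat(¬a) with every successor in Z. Already a fixed point.
Sat(A[¬a U AF (p ∨ a)]) = {s0, s1, s2, s3, s4, s5, s6, s7, s8}
|Sat(A[¬a U AF (p ∨ a)])| = |{s0, s1, s2, s3, s4, s5, s6, s7, s8}| = 9.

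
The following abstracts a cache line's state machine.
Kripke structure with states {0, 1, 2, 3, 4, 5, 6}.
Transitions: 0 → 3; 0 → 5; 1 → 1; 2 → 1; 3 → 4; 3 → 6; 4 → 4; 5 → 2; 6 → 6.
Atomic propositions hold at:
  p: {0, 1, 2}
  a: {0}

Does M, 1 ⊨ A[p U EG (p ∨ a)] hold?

Yes

Sat(p ∨ a) = {0, 1, 2}
EG (p ∨ a): greatest fixpoint, start Z0 = {0, 1, 2}, keep only states in Sat with some successor in Z. Z1 = {1, 2}; fixed.
Sat(EG (p ∨ a)) = {1, 2}
A[p U EG (p ∨ a)]: least fixpoint, start Z0 = Sat(EG (p ∨ a)) = {1, 2}, add states in Sat(p) with every successor in Z. Already a fixed point.
Sat(A[p U EG (p ∨ a)]) = {1, 2}
1 ∈ Sat(A[p U EG (p ∨ a)]) = {1, 2}, so the formula holds at 1.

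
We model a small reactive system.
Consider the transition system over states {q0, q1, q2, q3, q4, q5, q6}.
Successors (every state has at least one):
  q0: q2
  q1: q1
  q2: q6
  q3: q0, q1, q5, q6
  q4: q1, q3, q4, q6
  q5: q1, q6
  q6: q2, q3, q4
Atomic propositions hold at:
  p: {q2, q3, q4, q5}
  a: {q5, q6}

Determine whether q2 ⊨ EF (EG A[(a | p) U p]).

Yes

Sat(a | p) = {q2, q3, q4, q5, q6}
A[(a | p) U p]: least fixpoint, start Z0 = Sat(p) = {q2, q3, q4, q5}, add states in Sat(a | p) with every successor in Z. Z1 = {q2, q3, q4, q5, q6}; fixed.
Sat(A[(a | p) U p]) = {q2, q3, q4, q5, q6}
EG A[(a | p) U p]: greatest fixpoint, start Z0 = {q2, q3, q4, q5, q6}, keep only states in Sat with some successor in Z. Already a fixed point.
Sat(EG A[(a | p) U p]) = {q2, q3, q4, q5, q6}
EF (EG A[(a | p) U p]): least fixpoint, start Z0 = {q2, q3, q4, q5, q6}, add states with some successor in Z. Z1 = {q0, q2, q3, q4, q5, q6}; fixed.
Sat(EF (EG A[(a | p) U p])) = {q0, q2, q3, q4, q5, q6}
q2 ∈ Sat(EF (EG A[(a | p) U p])) = {q0, q2, q3, q4, q5, q6}, so the formula holds at q2.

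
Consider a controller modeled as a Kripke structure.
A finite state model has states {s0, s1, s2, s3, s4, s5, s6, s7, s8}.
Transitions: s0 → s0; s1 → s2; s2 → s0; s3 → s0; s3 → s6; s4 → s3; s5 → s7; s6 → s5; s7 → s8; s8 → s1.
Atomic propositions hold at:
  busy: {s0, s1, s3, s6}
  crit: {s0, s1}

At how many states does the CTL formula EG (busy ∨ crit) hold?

Sat(busy ∨ crit) = {s0, s1, s3, s6}
EG (busy ∨ crit): greatest fixpoint, start Z0 = {s0, s1, s3, s6}, keep only states in Sat with some successor in Z. Z1 = {s0, s3}; fixed.
Sat(EG (busy ∨ crit)) = {s0, s3}
|Sat(EG (busy ∨ crit))| = |{s0, s3}| = 2.

2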